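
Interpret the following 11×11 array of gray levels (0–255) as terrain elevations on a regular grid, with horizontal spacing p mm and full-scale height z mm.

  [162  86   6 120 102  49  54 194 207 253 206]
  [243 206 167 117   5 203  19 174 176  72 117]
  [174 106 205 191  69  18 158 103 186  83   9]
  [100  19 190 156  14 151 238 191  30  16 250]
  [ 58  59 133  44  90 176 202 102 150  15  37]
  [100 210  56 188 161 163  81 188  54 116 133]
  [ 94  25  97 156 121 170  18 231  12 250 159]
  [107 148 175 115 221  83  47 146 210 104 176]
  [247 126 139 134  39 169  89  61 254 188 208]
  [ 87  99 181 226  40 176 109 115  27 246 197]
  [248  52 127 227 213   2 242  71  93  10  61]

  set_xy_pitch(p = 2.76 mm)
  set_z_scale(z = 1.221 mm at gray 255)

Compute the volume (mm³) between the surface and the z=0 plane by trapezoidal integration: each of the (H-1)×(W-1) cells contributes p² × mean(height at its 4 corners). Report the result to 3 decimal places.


462.109

height_mm = gray/255 × 1.221; cell vol = 2.76² × mean(4 corners)
unit = 2.76² × 1.221 / (4×255) = 0.00911872 mm³ per gray-sum
row 0: Σ corner-gray over 10 cells = 5148  → 46.9431
row 1: Σ corner-gray over 10 cells = 5059  → 46.1316
row 2: Σ corner-gray over 10 cells = 4781  → 43.5966
row 3: Σ corner-gray over 10 cells = 4397  → 40.0950
row 4: Σ corner-gray over 10 cells = 4704  → 42.8944
row 5: Σ corner-gray over 10 cells = 5080  → 46.3231
row 6: Σ corner-gray over 10 cells = 5194  → 47.3626
row 7: Σ corner-gray over 10 cells = 5634  → 51.3748
row 8: Σ corner-gray over 10 cells = 5575  → 50.8368
row 9: Σ corner-gray over 10 cells = 5105  → 46.5510
Σ rows: total corner-gray = 50677  → 462.1091 mm³


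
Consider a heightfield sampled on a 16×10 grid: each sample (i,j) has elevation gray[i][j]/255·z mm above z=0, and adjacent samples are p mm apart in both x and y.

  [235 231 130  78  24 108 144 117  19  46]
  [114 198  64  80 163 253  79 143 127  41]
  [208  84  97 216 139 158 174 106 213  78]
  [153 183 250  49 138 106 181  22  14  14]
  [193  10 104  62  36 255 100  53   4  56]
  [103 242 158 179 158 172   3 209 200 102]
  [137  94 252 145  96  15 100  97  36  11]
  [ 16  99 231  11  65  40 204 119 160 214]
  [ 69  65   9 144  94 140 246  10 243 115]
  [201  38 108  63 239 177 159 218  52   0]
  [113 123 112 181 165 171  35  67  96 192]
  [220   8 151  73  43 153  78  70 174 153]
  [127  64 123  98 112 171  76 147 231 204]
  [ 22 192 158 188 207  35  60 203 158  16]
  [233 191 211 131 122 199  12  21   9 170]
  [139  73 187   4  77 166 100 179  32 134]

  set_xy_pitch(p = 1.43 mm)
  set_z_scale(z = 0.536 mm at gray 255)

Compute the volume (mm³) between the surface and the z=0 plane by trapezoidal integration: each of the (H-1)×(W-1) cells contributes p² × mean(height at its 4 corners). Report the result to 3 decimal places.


height_mm = gray/255 × 0.536; cell vol = 1.43² × mean(4 corners)
unit = 1.43² × 0.536 / (4×255) = 0.00107457 mm³ per gray-sum
row 0: Σ corner-gray over 9 cells = 4352  → 4.6765
row 1: Σ corner-gray over 9 cells = 5029  → 5.4040
row 2: Σ corner-gray over 9 cells = 4713  → 5.0645
row 3: Σ corner-gray over 9 cells = 3550  → 3.8147
row 4: Σ corner-gray over 9 cells = 4344  → 4.6680
row 5: Σ corner-gray over 9 cells = 4665  → 5.0129
row 6: Σ corner-gray over 9 cells = 3906  → 4.1973
row 7: Σ corner-gray over 9 cells = 4174  → 4.4853
row 8: Σ corner-gray over 9 cells = 4395  → 4.7228
row 9: Σ corner-gray over 9 cells = 4514  → 4.8506
row 10: Σ corner-gray over 9 cells = 4078  → 4.3821
row 11: Σ corner-gray over 9 cells = 4248  → 4.5648
row 12: Σ corner-gray over 9 cells = 4815  → 5.1741
row 13: Σ corner-gray over 9 cells = 4635  → 4.9807
row 14: Σ corner-gray over 9 cells = 4104  → 4.4101
Σ rows: total corner-gray = 65522  → 70.4083 mm³

70.408


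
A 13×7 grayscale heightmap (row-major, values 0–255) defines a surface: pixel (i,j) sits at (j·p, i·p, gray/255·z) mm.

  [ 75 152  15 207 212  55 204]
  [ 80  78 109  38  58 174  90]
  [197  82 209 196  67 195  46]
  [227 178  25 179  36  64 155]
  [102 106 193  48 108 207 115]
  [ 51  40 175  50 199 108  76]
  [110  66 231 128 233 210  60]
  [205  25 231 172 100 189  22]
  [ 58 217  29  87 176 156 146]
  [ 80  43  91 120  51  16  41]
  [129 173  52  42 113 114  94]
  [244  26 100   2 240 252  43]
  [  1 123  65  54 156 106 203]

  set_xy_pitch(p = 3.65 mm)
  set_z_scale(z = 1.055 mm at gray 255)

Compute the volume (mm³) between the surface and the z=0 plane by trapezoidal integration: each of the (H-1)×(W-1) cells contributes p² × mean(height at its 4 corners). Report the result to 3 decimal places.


467.722

height_mm = gray/255 × 1.055; cell vol = 3.65² × mean(4 corners)
unit = 3.65² × 1.055 / (4×255) = 0.0137796 mm³ per gray-sum
row 0: Σ corner-gray over 6 cells = 2645  → 36.4472
row 1: Σ corner-gray over 6 cells = 2825  → 38.9275
row 2: Σ corner-gray over 6 cells = 3087  → 42.5378
row 3: Σ corner-gray over 6 cells = 2887  → 39.7818
row 4: Σ corner-gray over 6 cells = 2812  → 38.7484
row 5: Σ corner-gray over 6 cells = 3177  → 43.7779
row 6: Σ corner-gray over 6 cells = 3567  → 49.1520
row 7: Σ corner-gray over 6 cells = 3195  → 44.0260
row 8: Σ corner-gray over 6 cells = 2297  → 31.6518
row 9: Σ corner-gray over 6 cells = 1974  → 27.2010
row 10: Σ corner-gray over 6 cells = 2738  → 37.7287
row 11: Σ corner-gray over 6 cells = 2739  → 37.7424
Σ rows: total corner-gray = 33943  → 467.7225 mm³


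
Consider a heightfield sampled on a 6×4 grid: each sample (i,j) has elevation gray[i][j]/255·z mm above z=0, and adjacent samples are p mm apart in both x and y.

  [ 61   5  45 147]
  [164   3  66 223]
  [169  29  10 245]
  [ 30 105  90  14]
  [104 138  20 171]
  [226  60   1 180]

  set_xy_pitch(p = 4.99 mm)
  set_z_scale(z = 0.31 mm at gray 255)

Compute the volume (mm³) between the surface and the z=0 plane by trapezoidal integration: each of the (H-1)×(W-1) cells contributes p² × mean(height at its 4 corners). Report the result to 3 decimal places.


height_mm = gray/255 × 0.31; cell vol = 4.99² × mean(4 corners)
unit = 4.99² × 0.31 / (4×255) = 0.00756768 mm³ per gray-sum
row 0: Σ corner-gray over 3 cells = 833  → 6.3039
row 1: Σ corner-gray over 3 cells = 1017  → 7.6963
row 2: Σ corner-gray over 3 cells = 926  → 7.0077
row 3: Σ corner-gray over 3 cells = 1025  → 7.7569
row 4: Σ corner-gray over 3 cells = 1119  → 8.4682
Σ rows: total corner-gray = 4920  → 37.2330 mm³

37.233


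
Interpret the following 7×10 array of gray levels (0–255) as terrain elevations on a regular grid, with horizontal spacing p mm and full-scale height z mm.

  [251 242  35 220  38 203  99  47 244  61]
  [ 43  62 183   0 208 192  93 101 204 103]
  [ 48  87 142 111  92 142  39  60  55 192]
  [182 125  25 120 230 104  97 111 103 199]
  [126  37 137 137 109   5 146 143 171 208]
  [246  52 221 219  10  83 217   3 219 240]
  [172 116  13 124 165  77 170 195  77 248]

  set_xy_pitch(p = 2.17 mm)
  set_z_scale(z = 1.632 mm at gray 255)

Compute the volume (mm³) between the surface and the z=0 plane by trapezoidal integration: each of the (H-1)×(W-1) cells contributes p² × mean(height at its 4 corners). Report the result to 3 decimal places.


199.024

height_mm = gray/255 × 1.632; cell vol = 2.17² × mean(4 corners)
unit = 2.17² × 1.632 / (4×255) = 0.00753424 mm³ per gray-sum
row 0: Σ corner-gray over 9 cells = 4800  → 36.1644
row 1: Σ corner-gray over 9 cells = 3928  → 29.5945
row 2: Σ corner-gray over 9 cells = 3907  → 29.4363
row 3: Σ corner-gray over 9 cells = 4315  → 32.5102
row 4: Σ corner-gray over 9 cells = 4638  → 34.9438
row 5: Σ corner-gray over 9 cells = 4828  → 36.3753
Σ rows: total corner-gray = 26416  → 199.0245 mm³


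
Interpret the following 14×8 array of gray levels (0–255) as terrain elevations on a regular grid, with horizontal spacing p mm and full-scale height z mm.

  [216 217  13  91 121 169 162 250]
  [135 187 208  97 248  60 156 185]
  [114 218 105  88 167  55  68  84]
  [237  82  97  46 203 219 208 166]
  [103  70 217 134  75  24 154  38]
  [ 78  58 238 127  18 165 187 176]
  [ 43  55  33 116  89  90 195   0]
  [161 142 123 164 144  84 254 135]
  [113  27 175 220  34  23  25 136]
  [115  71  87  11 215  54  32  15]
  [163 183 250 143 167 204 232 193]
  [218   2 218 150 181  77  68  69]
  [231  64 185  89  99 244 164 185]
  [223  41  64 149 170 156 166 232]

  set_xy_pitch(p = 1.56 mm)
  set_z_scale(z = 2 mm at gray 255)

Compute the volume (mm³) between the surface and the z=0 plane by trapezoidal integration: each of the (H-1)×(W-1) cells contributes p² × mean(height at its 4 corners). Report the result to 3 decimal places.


height_mm = gray/255 × 2; cell vol = 1.56² × mean(4 corners)
unit = 1.56² × 2 / (4×255) = 0.00477176 mm³ per gray-sum
row 0: Σ corner-gray over 7 cells = 4244  → 20.2514
row 1: Σ corner-gray over 7 cells = 3832  → 18.2854
row 2: Σ corner-gray over 7 cells = 3713  → 17.7176
row 3: Σ corner-gray over 7 cells = 3602  → 17.1879
row 4: Σ corner-gray over 7 cells = 3329  → 15.8852
row 5: Σ corner-gray over 7 cells = 3039  → 14.5014
row 6: Σ corner-gray over 7 cells = 3317  → 15.8279
row 7: Σ corner-gray over 7 cells = 3375  → 16.1047
row 8: Σ corner-gray over 7 cells = 2327  → 11.1039
row 9: Σ corner-gray over 7 cells = 3784  → 18.0564
row 10: Σ corner-gray over 7 cells = 4393  → 20.9624
row 11: Σ corner-gray over 7 cells = 3785  → 18.0611
row 12: Σ corner-gray over 7 cells = 4053  → 19.3400
Σ rows: total corner-gray = 46793  → 223.2852 mm³

223.285


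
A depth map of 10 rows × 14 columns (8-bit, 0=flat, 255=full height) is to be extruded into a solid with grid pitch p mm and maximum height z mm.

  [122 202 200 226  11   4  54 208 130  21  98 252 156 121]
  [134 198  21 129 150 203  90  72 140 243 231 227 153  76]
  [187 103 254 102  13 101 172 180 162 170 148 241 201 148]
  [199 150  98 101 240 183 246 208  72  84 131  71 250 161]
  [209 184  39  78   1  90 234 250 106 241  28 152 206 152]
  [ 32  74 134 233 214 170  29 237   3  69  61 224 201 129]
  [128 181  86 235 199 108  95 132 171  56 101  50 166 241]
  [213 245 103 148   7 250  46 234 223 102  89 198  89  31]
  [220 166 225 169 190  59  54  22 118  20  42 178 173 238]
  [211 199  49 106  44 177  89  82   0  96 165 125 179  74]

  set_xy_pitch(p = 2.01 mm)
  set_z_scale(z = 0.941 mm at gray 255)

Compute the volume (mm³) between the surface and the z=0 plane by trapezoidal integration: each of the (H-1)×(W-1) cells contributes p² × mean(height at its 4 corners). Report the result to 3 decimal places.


243.661

height_mm = gray/255 × 0.941; cell vol = 2.01² × mean(4 corners)
unit = 2.01² × 0.941 / (4×255) = 0.00372719 mm³ per gray-sum
row 0: Σ corner-gray over 13 cells = 7291  → 27.1749
row 1: Σ corner-gray over 13 cells = 7953  → 29.6423
row 2: Σ corner-gray over 13 cells = 8057  → 30.0300
row 3: Σ corner-gray over 13 cells = 7607  → 28.3527
row 4: Σ corner-gray over 13 cells = 7038  → 26.2320
row 5: Σ corner-gray over 13 cells = 6988  → 26.0456
row 6: Σ corner-gray over 13 cells = 7241  → 26.9886
row 7: Σ corner-gray over 13 cells = 7002  → 26.0978
row 8: Σ corner-gray over 13 cells = 6197  → 23.0974
Σ rows: total corner-gray = 65374  → 243.6613 mm³


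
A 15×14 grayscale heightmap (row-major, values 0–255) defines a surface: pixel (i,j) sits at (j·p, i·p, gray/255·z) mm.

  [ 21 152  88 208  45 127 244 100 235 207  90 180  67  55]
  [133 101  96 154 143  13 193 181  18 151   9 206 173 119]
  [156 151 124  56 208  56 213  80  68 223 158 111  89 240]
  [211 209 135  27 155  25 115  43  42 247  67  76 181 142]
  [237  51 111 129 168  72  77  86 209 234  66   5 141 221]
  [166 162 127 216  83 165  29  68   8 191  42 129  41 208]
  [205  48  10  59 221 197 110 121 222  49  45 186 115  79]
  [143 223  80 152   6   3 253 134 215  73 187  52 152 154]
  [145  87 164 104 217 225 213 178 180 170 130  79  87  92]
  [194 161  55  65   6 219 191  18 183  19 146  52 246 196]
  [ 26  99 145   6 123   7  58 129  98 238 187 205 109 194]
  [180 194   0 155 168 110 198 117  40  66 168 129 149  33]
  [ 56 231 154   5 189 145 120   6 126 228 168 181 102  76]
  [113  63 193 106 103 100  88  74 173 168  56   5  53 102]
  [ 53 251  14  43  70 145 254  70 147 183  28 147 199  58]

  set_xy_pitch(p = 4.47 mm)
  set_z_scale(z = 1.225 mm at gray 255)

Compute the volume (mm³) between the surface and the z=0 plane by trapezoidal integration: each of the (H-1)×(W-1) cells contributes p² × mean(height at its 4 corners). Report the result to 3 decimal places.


height_mm = gray/255 × 1.225; cell vol = 4.47² × mean(4 corners)
unit = 4.47² × 1.225 / (4×255) = 0.0239967 mm³ per gray-sum
row 0: Σ corner-gray over 13 cells = 6690  → 160.5377
row 1: Σ corner-gray over 13 cells = 6598  → 158.3300
row 2: Σ corner-gray over 13 cells = 6467  → 155.1865
row 3: Σ corner-gray over 13 cells = 6153  → 147.6515
row 4: Σ corner-gray over 13 cells = 6052  → 145.2278
row 5: Σ corner-gray over 13 cells = 5946  → 142.6842
row 6: Σ corner-gray over 13 cells = 6407  → 153.7467
row 7: Σ corner-gray over 13 cells = 7262  → 174.2638
row 8: Σ corner-gray over 13 cells = 7017  → 168.3846
row 9: Σ corner-gray over 13 cells = 6140  → 147.3395
row 10: Σ corner-gray over 13 cells = 6229  → 149.4753
row 11: Σ corner-gray over 13 cells = 6643  → 159.4099
row 12: Σ corner-gray over 13 cells = 6021  → 144.4839
row 13: Σ corner-gray over 13 cells = 5792  → 138.9887
Σ rows: total corner-gray = 89417  → 2145.7102 mm³

2145.710


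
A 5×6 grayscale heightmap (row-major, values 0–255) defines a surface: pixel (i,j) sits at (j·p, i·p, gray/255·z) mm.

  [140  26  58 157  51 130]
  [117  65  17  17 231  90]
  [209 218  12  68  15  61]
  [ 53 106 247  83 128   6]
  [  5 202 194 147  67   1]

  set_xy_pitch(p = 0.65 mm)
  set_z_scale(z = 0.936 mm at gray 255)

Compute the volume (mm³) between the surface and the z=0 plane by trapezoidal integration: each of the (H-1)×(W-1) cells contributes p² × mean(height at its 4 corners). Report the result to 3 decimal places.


3.094

height_mm = gray/255 × 0.936; cell vol = 0.65² × mean(4 corners)
unit = 0.65² × 0.936 / (4×255) = 0.000387706 mm³ per gray-sum
row 0: Σ corner-gray over 5 cells = 1721  → 0.6672
row 1: Σ corner-gray over 5 cells = 1763  → 0.6835
row 2: Σ corner-gray over 5 cells = 2083  → 0.8076
row 3: Σ corner-gray over 5 cells = 2413  → 0.9355
Σ rows: total corner-gray = 7980  → 3.0939 mm³


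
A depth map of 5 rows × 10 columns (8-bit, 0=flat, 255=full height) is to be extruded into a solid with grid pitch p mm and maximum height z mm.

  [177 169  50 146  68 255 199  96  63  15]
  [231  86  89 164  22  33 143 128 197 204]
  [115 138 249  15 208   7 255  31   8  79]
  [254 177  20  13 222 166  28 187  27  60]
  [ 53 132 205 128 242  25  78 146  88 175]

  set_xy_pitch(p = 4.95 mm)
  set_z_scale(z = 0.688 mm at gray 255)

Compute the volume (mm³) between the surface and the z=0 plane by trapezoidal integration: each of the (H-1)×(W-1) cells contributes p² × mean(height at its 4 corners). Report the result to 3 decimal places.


279.937

height_mm = gray/255 × 0.688; cell vol = 4.95² × mean(4 corners)
unit = 4.95² × 0.688 / (4×255) = 0.0165272 mm³ per gray-sum
row 0: Σ corner-gray over 9 cells = 4443  → 73.4302
row 1: Σ corner-gray over 9 cells = 4175  → 69.0010
row 2: Σ corner-gray over 9 cells = 4010  → 66.2740
row 3: Σ corner-gray over 9 cells = 4310  → 71.2321
Σ rows: total corner-gray = 16938  → 279.9373 mm³


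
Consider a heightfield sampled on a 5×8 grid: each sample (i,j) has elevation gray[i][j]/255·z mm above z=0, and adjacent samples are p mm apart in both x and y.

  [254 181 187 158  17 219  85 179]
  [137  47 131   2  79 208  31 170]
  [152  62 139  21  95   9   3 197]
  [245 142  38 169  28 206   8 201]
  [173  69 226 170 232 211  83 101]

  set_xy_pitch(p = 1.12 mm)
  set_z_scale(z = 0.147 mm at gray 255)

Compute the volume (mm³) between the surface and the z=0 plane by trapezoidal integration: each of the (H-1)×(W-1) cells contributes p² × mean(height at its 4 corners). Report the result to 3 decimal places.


height_mm = gray/255 × 0.147; cell vol = 1.12² × mean(4 corners)
unit = 1.12² × 0.147 / (4×255) = 0.000180781 mm³ per gray-sum
row 0: Σ corner-gray over 7 cells = 3430  → 0.6201
row 1: Σ corner-gray over 7 cells = 2310  → 0.4176
row 2: Σ corner-gray over 7 cells = 2635  → 0.4764
row 3: Σ corner-gray over 7 cells = 3884  → 0.7022
Σ rows: total corner-gray = 12259  → 2.2162 mm³

2.216


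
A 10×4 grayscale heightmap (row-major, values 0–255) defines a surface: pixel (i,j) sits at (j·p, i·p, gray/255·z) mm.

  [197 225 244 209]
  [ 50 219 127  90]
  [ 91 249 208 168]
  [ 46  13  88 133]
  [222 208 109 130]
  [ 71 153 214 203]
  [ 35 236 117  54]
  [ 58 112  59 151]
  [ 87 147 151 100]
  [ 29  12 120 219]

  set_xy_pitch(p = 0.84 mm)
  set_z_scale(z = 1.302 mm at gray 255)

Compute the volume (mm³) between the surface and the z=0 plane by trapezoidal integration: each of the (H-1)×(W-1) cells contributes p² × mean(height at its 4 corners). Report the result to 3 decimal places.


height_mm = gray/255 × 1.302; cell vol = 0.84² × mean(4 corners)
unit = 0.84² × 1.302 / (4×255) = 0.000900678 mm³ per gray-sum
row 0: Σ corner-gray over 3 cells = 2176  → 1.9599
row 1: Σ corner-gray over 3 cells = 2005  → 1.8059
row 2: Σ corner-gray over 3 cells = 1554  → 1.3997
row 3: Σ corner-gray over 3 cells = 1367  → 1.2312
row 4: Σ corner-gray over 3 cells = 1994  → 1.7960
row 5: Σ corner-gray over 3 cells = 1803  → 1.6239
row 6: Σ corner-gray over 3 cells = 1346  → 1.2123
row 7: Σ corner-gray over 3 cells = 1334  → 1.2015
row 8: Σ corner-gray over 3 cells = 1295  → 1.1664
Σ rows: total corner-gray = 14874  → 13.3967 mm³

13.397


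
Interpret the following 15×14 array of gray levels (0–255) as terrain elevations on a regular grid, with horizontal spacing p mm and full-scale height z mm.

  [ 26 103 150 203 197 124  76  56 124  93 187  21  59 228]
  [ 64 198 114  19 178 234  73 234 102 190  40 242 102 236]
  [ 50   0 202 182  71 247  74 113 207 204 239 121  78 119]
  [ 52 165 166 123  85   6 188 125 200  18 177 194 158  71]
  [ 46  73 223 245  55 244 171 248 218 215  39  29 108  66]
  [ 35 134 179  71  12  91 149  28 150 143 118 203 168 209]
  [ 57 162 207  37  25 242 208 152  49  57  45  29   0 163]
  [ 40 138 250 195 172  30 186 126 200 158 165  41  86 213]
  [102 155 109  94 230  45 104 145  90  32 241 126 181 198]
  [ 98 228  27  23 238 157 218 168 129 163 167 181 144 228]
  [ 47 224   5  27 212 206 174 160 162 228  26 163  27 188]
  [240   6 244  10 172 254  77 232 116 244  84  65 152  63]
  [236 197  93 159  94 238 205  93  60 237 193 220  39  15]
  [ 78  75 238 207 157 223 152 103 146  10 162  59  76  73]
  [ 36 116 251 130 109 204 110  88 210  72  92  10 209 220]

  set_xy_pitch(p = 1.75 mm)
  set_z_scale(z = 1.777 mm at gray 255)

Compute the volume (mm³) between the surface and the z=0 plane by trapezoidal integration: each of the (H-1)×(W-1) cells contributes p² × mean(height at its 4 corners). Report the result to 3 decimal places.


height_mm = gray/255 × 1.777; cell vol = 1.75² × mean(4 corners)
unit = 1.75² × 1.777 / (4×255) = 0.00533536 mm³ per gray-sum
row 0: Σ corner-gray over 13 cells = 6792  → 36.2377
row 1: Σ corner-gray over 13 cells = 7397  → 39.4656
row 2: Σ corner-gray over 13 cells = 6978  → 37.2301
row 3: Σ corner-gray over 13 cells = 7181  → 38.3132
row 4: Σ corner-gray over 13 cells = 6984  → 37.2621
row 5: Σ corner-gray over 13 cells = 5782  → 30.8490
row 6: Σ corner-gray over 13 cells = 6393  → 34.1089
row 7: Σ corner-gray over 13 cells = 7151  → 38.1531
row 8: Σ corner-gray over 13 cells = 7416  → 39.5670
row 9: Σ corner-gray over 13 cells = 7475  → 39.8818
row 10: Σ corner-gray over 13 cells = 7078  → 37.7636
row 11: Σ corner-gray over 13 cells = 7522  → 40.1325
row 12: Σ corner-gray over 13 cells = 7274  → 38.8094
row 13: Σ corner-gray over 13 cells = 6825  → 36.4138
Σ rows: total corner-gray = 98248  → 524.1880 mm³

524.188


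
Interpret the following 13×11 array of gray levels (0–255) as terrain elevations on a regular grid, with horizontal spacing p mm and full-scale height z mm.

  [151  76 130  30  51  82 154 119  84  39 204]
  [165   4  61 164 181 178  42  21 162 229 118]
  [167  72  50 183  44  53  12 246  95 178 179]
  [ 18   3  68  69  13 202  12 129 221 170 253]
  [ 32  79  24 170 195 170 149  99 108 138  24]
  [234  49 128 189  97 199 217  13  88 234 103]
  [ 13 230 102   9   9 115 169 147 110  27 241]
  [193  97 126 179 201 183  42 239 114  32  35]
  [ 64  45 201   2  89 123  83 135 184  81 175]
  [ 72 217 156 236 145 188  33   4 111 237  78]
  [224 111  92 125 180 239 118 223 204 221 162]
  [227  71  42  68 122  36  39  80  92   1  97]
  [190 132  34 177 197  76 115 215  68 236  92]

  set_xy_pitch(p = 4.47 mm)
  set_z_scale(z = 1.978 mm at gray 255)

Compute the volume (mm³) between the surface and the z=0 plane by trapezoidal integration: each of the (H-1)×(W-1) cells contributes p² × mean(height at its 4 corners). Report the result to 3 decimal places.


height_mm = gray/255 × 1.978; cell vol = 4.47² × mean(4 corners)
unit = 4.47² × 1.978 / (4×255) = 0.0387473 mm³ per gray-sum
row 0: Σ corner-gray over 10 cells = 4252  → 164.7534
row 1: Σ corner-gray over 10 cells = 4579  → 177.4238
row 2: Σ corner-gray over 10 cells = 4257  → 164.9471
row 3: Σ corner-gray over 10 cells = 4365  → 169.1319
row 4: Σ corner-gray over 10 cells = 5085  → 197.0299
row 5: Σ corner-gray over 10 cells = 4855  → 188.1180
row 6: Σ corner-gray over 10 cells = 4744  → 183.8171
row 7: Σ corner-gray over 10 cells = 4779  → 185.1732
row 8: Σ corner-gray over 10 cells = 4929  → 190.9853
row 9: Σ corner-gray over 10 cells = 6216  → 240.8531
row 10: Σ corner-gray over 10 cells = 4838  → 187.4593
row 11: Σ corner-gray over 10 cells = 4208  → 163.0485
Σ rows: total corner-gray = 57107  → 2212.7406 mm³

2212.741


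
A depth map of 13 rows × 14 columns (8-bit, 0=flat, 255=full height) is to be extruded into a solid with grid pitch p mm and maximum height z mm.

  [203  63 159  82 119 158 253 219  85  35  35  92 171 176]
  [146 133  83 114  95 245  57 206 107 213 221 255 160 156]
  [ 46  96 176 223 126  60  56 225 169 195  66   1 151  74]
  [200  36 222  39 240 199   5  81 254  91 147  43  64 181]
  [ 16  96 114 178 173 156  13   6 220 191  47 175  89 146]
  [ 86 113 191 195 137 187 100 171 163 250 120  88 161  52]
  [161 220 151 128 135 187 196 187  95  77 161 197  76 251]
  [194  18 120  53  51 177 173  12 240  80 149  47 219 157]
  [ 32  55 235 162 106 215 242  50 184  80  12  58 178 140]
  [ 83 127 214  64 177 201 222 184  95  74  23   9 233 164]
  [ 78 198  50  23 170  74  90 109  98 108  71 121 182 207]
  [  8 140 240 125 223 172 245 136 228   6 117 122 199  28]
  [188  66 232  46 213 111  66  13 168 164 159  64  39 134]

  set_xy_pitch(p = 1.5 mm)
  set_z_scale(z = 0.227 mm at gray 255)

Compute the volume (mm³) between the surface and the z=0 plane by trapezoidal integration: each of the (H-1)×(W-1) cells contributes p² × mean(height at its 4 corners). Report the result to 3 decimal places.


height_mm = gray/255 × 0.227; cell vol = 1.5² × mean(4 corners)
unit = 1.5² × 0.227 / (4×255) = 0.000500735 mm³ per gray-sum
row 0: Σ corner-gray over 13 cells = 7401  → 3.7059
row 1: Σ corner-gray over 13 cells = 7288  → 3.6494
row 2: Σ corner-gray over 13 cells = 6431  → 3.2202
row 3: Σ corner-gray over 13 cells = 6301  → 3.1551
row 4: Σ corner-gray over 13 cells = 6968  → 3.4891
row 5: Σ corner-gray over 13 cells = 7922  → 3.9668
row 6: Σ corner-gray over 13 cells = 7061  → 3.5357
row 7: Σ corner-gray over 13 cells = 6355  → 3.1822
row 8: Σ corner-gray over 13 cells = 6819  → 3.4145
row 9: Σ corner-gray over 13 cells = 6366  → 3.1877
row 10: Σ corner-gray over 13 cells = 6815  → 3.4125
row 11: Σ corner-gray over 13 cells = 6946  → 3.4781
Σ rows: total corner-gray = 82673  → 41.3973 mm³

41.397


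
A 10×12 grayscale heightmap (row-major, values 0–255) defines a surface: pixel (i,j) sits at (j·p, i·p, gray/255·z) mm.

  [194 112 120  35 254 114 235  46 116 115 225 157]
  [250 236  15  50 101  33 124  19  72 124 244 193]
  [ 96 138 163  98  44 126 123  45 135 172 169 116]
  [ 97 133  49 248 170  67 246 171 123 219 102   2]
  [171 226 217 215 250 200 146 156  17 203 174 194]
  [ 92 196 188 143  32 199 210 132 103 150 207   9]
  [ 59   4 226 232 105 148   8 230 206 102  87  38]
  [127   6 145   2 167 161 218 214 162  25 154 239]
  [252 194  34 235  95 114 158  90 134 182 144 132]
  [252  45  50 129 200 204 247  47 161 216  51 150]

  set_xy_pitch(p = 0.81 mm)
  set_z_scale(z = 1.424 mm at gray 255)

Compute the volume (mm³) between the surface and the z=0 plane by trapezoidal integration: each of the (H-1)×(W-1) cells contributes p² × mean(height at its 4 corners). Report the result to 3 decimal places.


height_mm = gray/255 × 1.424; cell vol = 0.81² × mean(4 corners)
unit = 0.81² × 1.424 / (4×255) = 0.000915967 mm³ per gray-sum
row 0: Σ corner-gray over 11 cells = 5574  → 5.1056
row 1: Σ corner-gray over 11 cells = 5117  → 4.6870
row 2: Σ corner-gray over 11 cells = 5793  → 5.3062
row 3: Σ corner-gray over 11 cells = 7128  → 6.5290
row 4: Σ corner-gray over 11 cells = 7194  → 6.5895
row 5: Σ corner-gray over 11 cells = 6014  → 5.5086
row 6: Σ corner-gray over 11 cells = 5667  → 5.1908
row 7: Σ corner-gray over 11 cells = 6018  → 5.5123
row 8: Σ corner-gray over 11 cells = 6246  → 5.7211
Σ rows: total corner-gray = 54751  → 50.1501 mm³

50.150


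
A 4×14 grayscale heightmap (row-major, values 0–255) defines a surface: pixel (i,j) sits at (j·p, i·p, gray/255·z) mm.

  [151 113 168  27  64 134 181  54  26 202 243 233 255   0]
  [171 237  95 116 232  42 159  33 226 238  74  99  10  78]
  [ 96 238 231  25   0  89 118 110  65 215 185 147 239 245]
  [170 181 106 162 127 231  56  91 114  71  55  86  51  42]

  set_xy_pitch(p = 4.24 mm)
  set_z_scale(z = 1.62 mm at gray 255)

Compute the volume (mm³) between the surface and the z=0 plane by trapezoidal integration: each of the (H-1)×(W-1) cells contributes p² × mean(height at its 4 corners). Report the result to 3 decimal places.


height_mm = gray/255 × 1.62; cell vol = 4.24² × mean(4 corners)
unit = 4.24² × 1.62 / (4×255) = 0.0285527 mm³ per gray-sum
row 0: Σ corner-gray over 13 cells = 6922  → 197.6415
row 1: Σ corner-gray over 13 cells = 7036  → 200.8965
row 2: Σ corner-gray over 13 cells = 6539  → 186.7058
Σ rows: total corner-gray = 20497  → 585.2438 mm³

585.244


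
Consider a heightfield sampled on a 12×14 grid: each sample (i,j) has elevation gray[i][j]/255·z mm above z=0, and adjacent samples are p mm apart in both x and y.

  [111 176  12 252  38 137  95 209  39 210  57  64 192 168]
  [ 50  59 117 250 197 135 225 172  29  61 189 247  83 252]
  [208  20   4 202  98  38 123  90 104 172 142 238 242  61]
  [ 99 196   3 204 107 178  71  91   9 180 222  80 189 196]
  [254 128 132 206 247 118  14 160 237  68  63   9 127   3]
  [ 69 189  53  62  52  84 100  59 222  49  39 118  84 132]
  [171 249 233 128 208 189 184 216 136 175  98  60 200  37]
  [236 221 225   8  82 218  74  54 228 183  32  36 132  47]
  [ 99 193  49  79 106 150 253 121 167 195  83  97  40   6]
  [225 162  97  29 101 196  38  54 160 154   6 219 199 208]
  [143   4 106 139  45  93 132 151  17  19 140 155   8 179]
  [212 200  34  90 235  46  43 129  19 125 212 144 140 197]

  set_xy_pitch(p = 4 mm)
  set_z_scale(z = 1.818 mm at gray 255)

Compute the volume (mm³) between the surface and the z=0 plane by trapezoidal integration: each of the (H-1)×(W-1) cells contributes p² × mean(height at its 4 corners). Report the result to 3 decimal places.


2038.613

height_mm = gray/255 × 1.818; cell vol = 4² × mean(4 corners)
unit = 4² × 1.818 / (4×255) = 0.0285176 mm³ per gray-sum
row 0: Σ corner-gray over 13 cells = 7071  → 201.6483
row 1: Σ corner-gray over 13 cells = 7045  → 200.9068
row 2: Σ corner-gray over 13 cells = 6570  → 187.3609
row 3: Σ corner-gray over 13 cells = 6630  → 189.0720
row 4: Σ corner-gray over 13 cells = 5698  → 162.4936
row 5: Σ corner-gray over 13 cells = 6783  → 193.4352
row 6: Σ corner-gray over 13 cells = 7629  → 217.5611
row 7: Σ corner-gray over 13 cells = 6440  → 183.6536
row 8: Σ corner-gray over 13 cells = 6434  → 183.4825
row 9: Σ corner-gray over 13 cells = 5603  → 159.7844
row 10: Σ corner-gray over 13 cells = 5583  → 159.2140
Σ rows: total corner-gray = 71486  → 2038.6125 mm³


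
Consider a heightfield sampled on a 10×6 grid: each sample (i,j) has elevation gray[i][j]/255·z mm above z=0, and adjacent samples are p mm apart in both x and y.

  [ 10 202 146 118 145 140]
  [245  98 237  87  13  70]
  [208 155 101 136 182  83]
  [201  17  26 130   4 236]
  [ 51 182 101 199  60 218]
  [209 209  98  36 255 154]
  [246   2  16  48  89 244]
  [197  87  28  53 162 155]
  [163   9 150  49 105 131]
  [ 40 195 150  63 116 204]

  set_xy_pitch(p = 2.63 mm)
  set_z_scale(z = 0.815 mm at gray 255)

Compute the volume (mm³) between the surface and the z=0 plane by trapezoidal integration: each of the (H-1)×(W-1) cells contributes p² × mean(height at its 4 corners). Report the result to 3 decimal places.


114.857

height_mm = gray/255 × 0.815; cell vol = 2.63² × mean(4 corners)
unit = 2.63² × 0.815 / (4×255) = 0.00552674 mm³ per gray-sum
row 0: Σ corner-gray over 5 cells = 2557  → 14.1319
row 1: Σ corner-gray over 5 cells = 2624  → 14.5022
row 2: Σ corner-gray over 5 cells = 2230  → 12.3246
row 3: Σ corner-gray over 5 cells = 2144  → 11.8493
row 4: Σ corner-gray over 5 cells = 2912  → 16.0939
row 5: Σ corner-gray over 5 cells = 2359  → 13.0376
row 6: Σ corner-gray over 5 cells = 1812  → 10.0145
row 7: Σ corner-gray over 5 cells = 1932  → 10.6777
row 8: Σ corner-gray over 5 cells = 2212  → 12.2251
Σ rows: total corner-gray = 20782  → 114.8567 mm³


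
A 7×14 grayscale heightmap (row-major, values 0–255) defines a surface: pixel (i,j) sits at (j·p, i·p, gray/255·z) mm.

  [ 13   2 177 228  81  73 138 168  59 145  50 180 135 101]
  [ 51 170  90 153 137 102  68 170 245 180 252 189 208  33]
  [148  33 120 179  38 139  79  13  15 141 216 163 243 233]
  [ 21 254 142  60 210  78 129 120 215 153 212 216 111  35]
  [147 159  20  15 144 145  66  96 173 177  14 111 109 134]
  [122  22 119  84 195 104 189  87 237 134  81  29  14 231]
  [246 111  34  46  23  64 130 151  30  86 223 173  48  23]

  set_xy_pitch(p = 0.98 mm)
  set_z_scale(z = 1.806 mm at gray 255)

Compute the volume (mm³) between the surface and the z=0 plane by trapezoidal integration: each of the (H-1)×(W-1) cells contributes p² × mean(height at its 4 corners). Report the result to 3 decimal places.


height_mm = gray/255 × 1.806; cell vol = 0.98² × mean(4 corners)
unit = 0.98² × 1.806 / (4×255) = 0.00170047 mm³ per gray-sum
row 0: Σ corner-gray over 13 cells = 6998  → 11.8999
row 1: Σ corner-gray over 13 cells = 7151  → 12.1601
row 2: Σ corner-gray over 13 cells = 6995  → 11.8948
row 3: Σ corner-gray over 13 cells = 6595  → 11.2146
row 4: Σ corner-gray over 13 cells = 5682  → 9.6621
row 5: Σ corner-gray over 13 cells = 5450  → 9.2676
Σ rows: total corner-gray = 38871  → 66.0991 mm³

66.099


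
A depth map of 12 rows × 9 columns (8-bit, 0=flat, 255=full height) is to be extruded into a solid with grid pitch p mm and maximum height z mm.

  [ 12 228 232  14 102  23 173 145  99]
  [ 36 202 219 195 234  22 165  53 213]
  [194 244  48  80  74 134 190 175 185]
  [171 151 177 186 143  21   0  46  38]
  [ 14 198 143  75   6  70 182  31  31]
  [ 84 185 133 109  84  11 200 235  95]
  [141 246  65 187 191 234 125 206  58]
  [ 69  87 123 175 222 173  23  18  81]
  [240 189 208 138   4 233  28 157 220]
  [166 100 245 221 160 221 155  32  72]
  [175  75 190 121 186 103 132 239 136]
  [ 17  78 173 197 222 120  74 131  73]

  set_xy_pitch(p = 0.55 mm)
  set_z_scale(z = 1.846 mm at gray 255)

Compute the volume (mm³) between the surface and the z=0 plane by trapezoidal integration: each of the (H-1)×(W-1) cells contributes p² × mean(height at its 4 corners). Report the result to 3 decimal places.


25.947

height_mm = gray/255 × 1.846; cell vol = 0.55² × mean(4 corners)
unit = 0.55² × 1.846 / (4×255) = 0.000547466 mm³ per gray-sum
row 0: Σ corner-gray over 8 cells = 4374  → 2.3946
row 1: Σ corner-gray over 8 cells = 4698  → 2.5720
row 2: Σ corner-gray over 8 cells = 3926  → 2.1494
row 3: Σ corner-gray over 8 cells = 3112  → 1.7037
row 4: Σ corner-gray over 8 cells = 3548  → 1.9424
row 5: Σ corner-gray over 8 cells = 4800  → 2.6278
row 6: Σ corner-gray over 8 cells = 4499  → 2.4630
row 7: Σ corner-gray over 8 cells = 4166  → 2.2807
row 8: Σ corner-gray over 8 cells = 4880  → 2.6716
row 9: Σ corner-gray over 8 cells = 4909  → 2.6875
row 10: Σ corner-gray over 8 cells = 4483  → 2.4543
Σ rows: total corner-gray = 47395  → 25.9471 mm³


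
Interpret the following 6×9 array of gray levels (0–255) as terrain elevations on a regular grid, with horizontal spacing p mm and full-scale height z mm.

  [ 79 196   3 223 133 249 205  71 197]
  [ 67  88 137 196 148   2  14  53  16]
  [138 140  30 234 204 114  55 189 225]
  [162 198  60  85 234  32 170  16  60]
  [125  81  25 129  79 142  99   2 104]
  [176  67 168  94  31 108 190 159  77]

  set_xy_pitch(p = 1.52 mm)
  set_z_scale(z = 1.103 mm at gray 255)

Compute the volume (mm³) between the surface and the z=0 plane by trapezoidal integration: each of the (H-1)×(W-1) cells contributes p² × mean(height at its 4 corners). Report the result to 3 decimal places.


height_mm = gray/255 × 1.103; cell vol = 1.52² × mean(4 corners)
unit = 1.52² × 1.103 / (4×255) = 0.0024984 mm³ per gray-sum
row 0: Σ corner-gray over 8 cells = 3795  → 9.4814
row 1: Σ corner-gray over 8 cells = 3654  → 9.1292
row 2: Σ corner-gray over 8 cells = 4107  → 10.2609
row 3: Σ corner-gray over 8 cells = 3155  → 7.8825
row 4: Σ corner-gray over 8 cells = 3230  → 8.0698
Σ rows: total corner-gray = 17941  → 44.8239 mm³

44.824


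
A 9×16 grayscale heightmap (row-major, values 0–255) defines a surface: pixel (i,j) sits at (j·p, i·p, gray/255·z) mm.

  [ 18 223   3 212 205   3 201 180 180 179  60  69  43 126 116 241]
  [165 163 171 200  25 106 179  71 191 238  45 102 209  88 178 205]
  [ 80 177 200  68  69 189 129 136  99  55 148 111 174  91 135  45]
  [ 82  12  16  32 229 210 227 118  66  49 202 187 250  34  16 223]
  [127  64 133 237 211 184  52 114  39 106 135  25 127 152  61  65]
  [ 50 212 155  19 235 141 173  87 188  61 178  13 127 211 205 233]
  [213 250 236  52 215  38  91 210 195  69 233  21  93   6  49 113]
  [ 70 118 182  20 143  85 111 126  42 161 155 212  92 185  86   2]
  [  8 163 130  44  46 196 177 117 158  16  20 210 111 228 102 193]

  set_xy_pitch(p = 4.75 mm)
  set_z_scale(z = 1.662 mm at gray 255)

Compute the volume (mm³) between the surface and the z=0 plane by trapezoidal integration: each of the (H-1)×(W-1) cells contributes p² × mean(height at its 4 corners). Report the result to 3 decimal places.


2239.124

height_mm = gray/255 × 1.662; cell vol = 4.75² × mean(4 corners)
unit = 4.75² × 1.662 / (4×255) = 0.0367636 mm³ per gray-sum
row 0: Σ corner-gray over 15 cells = 8161  → 300.0278
row 1: Σ corner-gray over 15 cells = 7989  → 293.7044
row 2: Σ corner-gray over 15 cells = 7288  → 267.9331
row 3: Σ corner-gray over 15 cells = 7073  → 260.0290
row 4: Σ corner-gray over 15 cells = 7765  → 285.4694
row 5: Σ corner-gray over 15 cells = 8135  → 299.0719
row 6: Σ corner-gray over 15 cells = 7350  → 270.2125
row 7: Σ corner-gray over 15 cells = 7145  → 262.6759
Σ rows: total corner-gray = 60906  → 2239.1240 mm³


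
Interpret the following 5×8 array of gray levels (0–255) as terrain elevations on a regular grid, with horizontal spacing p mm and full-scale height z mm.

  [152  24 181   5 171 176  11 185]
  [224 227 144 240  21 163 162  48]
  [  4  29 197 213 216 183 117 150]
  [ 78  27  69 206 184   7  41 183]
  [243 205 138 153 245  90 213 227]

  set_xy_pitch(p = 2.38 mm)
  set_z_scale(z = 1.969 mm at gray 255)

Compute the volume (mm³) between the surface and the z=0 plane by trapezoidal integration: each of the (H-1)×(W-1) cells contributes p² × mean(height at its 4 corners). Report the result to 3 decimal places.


166.084

height_mm = gray/255 × 1.969; cell vol = 2.38² × mean(4 corners)
unit = 2.38² × 1.969 / (4×255) = 0.0109345 mm³ per gray-sum
row 0: Σ corner-gray over 7 cells = 3659  → 40.0094
row 1: Σ corner-gray over 7 cells = 4250  → 46.4717
row 2: Σ corner-gray over 7 cells = 3393  → 37.1008
row 3: Σ corner-gray over 7 cells = 3887  → 42.5025
Σ rows: total corner-gray = 15189  → 166.0843 mm³


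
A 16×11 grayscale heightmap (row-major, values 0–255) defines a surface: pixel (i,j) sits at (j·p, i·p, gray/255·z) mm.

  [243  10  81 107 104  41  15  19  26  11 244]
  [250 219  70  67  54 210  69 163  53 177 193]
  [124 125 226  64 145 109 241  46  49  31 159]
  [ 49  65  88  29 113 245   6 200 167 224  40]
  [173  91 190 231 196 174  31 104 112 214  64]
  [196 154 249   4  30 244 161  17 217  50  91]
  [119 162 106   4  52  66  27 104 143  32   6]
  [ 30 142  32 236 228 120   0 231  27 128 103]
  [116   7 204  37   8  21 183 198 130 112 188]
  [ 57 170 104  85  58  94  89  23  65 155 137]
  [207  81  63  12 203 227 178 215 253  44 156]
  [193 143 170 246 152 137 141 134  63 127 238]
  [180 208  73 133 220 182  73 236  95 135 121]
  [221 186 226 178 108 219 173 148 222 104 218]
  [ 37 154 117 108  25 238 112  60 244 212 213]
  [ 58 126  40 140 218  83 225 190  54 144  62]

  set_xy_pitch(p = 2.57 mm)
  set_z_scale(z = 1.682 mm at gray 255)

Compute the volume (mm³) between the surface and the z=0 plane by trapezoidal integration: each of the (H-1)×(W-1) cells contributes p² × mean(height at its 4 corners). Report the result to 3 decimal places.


827.468

height_mm = gray/255 × 1.682; cell vol = 2.57² × mean(4 corners)
unit = 2.57² × 1.682 / (4×255) = 0.0108916 mm³ per gray-sum
row 0: Σ corner-gray over 10 cells = 3922  → 42.7169
row 1: Σ corner-gray over 10 cells = 4962  → 54.0442
row 2: Σ corner-gray over 10 cells = 4718  → 51.3866
row 3: Σ corner-gray over 10 cells = 5286  → 57.5730
row 4: Σ corner-gray over 10 cells = 5462  → 59.4900
row 5: Σ corner-gray over 10 cells = 4056  → 44.1764
row 6: Σ corner-gray over 10 cells = 3938  → 42.8912
row 7: Σ corner-gray over 10 cells = 4525  → 49.2845
row 8: Σ corner-gray over 10 cells = 3984  → 43.3922
row 9: Σ corner-gray over 10 cells = 4795  → 52.2253
row 10: Σ corner-gray over 10 cells = 5972  → 65.0447
row 11: Σ corner-gray over 10 cells = 6068  → 66.0903
row 12: Σ corner-gray over 10 cells = 6578  → 71.6450
row 13: Σ corner-gray over 10 cells = 6357  → 69.2380
row 14: Σ corner-gray over 10 cells = 5350  → 58.2701
Σ rows: total corner-gray = 75973  → 827.4683 mm³


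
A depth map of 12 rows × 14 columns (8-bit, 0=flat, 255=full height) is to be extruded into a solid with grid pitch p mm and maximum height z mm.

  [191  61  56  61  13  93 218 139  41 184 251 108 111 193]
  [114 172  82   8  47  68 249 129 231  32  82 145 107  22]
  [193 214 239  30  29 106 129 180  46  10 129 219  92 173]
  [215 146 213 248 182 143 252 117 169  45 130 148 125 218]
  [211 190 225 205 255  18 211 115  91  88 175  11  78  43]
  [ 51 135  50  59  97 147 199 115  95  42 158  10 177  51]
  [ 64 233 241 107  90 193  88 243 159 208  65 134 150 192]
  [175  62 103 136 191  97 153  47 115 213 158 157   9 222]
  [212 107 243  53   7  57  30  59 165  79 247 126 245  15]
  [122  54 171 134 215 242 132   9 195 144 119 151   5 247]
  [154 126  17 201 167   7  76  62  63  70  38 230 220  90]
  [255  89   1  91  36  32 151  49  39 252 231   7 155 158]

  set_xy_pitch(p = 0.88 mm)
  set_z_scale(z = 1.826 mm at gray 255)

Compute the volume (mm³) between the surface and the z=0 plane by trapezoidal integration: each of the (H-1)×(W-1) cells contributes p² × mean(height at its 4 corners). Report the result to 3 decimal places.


height_mm = gray/255 × 1.826; cell vol = 0.88² × mean(4 corners)
unit = 0.88² × 1.826 / (4×255) = 0.00138633 mm³ per gray-sum
row 0: Σ corner-gray over 13 cells = 5896  → 8.1738
row 1: Σ corner-gray over 13 cells = 6052  → 8.3901
row 2: Σ corner-gray over 13 cells = 7481  → 10.3711
row 3: Σ corner-gray over 13 cells = 7847  → 10.8785
row 4: Σ corner-gray over 13 cells = 6248  → 8.6618
row 5: Σ corner-gray over 13 cells = 6748  → 9.3549
row 6: Σ corner-gray over 13 cells = 7357  → 10.1992
row 7: Σ corner-gray over 13 cells = 6342  → 8.7921
row 8: Σ corner-gray over 13 cells = 6574  → 9.1137
row 9: Σ corner-gray over 13 cells = 6309  → 8.7463
row 10: Σ corner-gray over 13 cells = 5477  → 7.5929
Σ rows: total corner-gray = 72331  → 100.2745 mm³

100.274
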